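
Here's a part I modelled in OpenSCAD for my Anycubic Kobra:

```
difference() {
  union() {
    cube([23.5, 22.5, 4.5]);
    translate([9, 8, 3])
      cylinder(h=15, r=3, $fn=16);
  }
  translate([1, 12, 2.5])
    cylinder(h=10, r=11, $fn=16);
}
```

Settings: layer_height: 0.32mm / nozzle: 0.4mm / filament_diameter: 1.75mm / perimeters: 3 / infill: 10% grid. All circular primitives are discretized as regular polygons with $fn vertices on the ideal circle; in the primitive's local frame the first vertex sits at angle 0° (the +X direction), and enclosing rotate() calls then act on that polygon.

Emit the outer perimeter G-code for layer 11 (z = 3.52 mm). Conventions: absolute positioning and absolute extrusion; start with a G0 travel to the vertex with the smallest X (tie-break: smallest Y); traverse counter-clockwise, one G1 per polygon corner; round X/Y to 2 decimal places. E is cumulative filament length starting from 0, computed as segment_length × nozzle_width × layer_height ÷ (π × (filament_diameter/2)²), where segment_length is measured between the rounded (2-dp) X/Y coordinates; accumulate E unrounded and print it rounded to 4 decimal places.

At z = 3.52 mm: the 23.5×22.5 cube contributes its full rectangle; the r=3 cylinder at (9, 8) gives a regular 16-gon of circumradius 3 (constant along its height); Merging all regions: the r=3 cylinder at (9, 8) lies entirely inside the 23.5×22.5 cube, so the union is just the 23.5×22.5 cube — 1 connected region; the r=11 cylinder at (1, 12) gives a regular 16-gon of circumradius 11 (constant along its height); Subtracting the remaining from the first: starting from the result so far, the r=11 cylinder at (1, 12) partially overlaps it — only the 205.99 mm² overlap (of its 370.44 mm²) is removed, clipping the outline — 1 connected region. The outline is a single polygon with 13 vertices. Extrusion per mm of travel: 0.4 × 0.32 / (π × 0.875²) = 0.053216. Accumulating E over each segment gives final E = 5.3208.

G0 X0.00 Y0.00 Z3.52
G1 X23.50 Y0.00 E1.2506
G1 X23.50 Y22.50 E2.4479
G1 X3.51 Y22.50 E3.5117
G1 X5.21 Y22.16 E3.6040
G1 X8.78 Y19.78 E3.8323
G1 X11.16 Y16.21 E4.0607
G1 X12.00 Y12.00 E4.2891
G1 X11.16 Y7.79 E4.5176
G1 X8.78 Y4.22 E4.7459
G1 X5.21 Y1.84 E4.9742
G1 X1.00 Y1.00 E5.2027
G1 X0.00 Y1.20 E5.2570
G1 X0.00 Y0.00 E5.3208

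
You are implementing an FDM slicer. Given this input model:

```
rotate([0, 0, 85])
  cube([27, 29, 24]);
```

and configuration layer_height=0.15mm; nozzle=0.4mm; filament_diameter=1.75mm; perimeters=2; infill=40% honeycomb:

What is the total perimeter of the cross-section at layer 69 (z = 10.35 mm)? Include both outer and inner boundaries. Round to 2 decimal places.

At z = 10.35 mm: the cube is present — its section is the full 27×29 rectangle (perimeter 112.00 mm); (whole slice rotated 85° about Z — lengths, areas and connectivity unchanged). Overall, the cross-section is a single solid region. Total boundary length (outer) = 112.00 mm.

112.00 mm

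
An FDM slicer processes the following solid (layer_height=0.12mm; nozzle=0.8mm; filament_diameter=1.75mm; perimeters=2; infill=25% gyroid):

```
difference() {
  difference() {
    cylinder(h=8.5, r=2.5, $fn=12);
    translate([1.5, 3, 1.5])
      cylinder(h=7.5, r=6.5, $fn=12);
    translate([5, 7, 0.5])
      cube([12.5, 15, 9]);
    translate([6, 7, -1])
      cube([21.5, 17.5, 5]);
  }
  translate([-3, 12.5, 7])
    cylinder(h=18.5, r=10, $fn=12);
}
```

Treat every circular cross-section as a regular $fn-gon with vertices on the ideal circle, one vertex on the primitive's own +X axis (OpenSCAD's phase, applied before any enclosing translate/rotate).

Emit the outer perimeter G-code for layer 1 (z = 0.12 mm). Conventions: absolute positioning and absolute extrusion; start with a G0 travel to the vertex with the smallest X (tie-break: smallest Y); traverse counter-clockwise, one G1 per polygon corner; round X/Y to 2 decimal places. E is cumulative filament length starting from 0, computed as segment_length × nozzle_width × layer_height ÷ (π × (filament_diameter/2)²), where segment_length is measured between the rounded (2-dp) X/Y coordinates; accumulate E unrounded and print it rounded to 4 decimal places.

At z = 0.12 mm: the r=2.5 cylinder gives a regular 12-gon of circumradius 2.5 (constant along its height); the cylinder at (1.5, 3) is absent (z outside [1.5, 9]); the cube at (5, 7) is not intersected at this z (z outside [0.5, 9.5]); the cube at (6, 7) (footprint 21.5×17.5) is included at this height; After the difference (first − rest): starting from the r=2.5 cylinder, the 21.5×17.5 cube at (6, 7) misses the remaining region (no effect) — 1 connected region; the cylinder at (-3, 12.5) is absent (z outside [7, 25.5]); Subtracting the remaining from the first: none of the subtracted shapes is present at this height, so that combined region is unchanged — 1 connected region. The outline is a single polygon with 12 vertices. Extrusion per mm of travel: 0.8 × 0.12 / (π × 0.875²) = 0.039912. Accumulating E over each segment gives final E = 0.6205.

G0 X-2.50 Y0.00 Z0.12
G1 X-2.17 Y-1.25 E0.0516
G1 X-1.25 Y-2.17 E0.1035
G1 X0.00 Y-2.50 E0.1551
G1 X1.25 Y-2.17 E0.2067
G1 X2.17 Y-1.25 E0.2587
G1 X2.50 Y0.00 E0.3103
G1 X2.17 Y1.25 E0.3619
G1 X1.25 Y2.17 E0.4138
G1 X0.00 Y2.50 E0.4654
G1 X-1.25 Y2.17 E0.5170
G1 X-2.17 Y1.25 E0.5689
G1 X-2.50 Y0.00 E0.6205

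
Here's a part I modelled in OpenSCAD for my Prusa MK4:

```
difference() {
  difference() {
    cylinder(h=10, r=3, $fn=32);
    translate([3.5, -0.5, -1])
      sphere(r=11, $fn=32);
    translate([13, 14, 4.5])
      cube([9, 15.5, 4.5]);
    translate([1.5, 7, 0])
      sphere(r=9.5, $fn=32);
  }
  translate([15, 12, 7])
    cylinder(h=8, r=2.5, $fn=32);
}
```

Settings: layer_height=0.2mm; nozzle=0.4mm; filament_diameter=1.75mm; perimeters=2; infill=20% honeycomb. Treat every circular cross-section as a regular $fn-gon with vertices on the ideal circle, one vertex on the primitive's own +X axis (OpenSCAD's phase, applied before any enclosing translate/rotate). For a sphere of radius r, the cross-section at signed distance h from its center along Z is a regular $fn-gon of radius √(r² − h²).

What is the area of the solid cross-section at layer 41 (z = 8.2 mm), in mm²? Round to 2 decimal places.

1.56 mm²

At z = 8.2 mm: the r=3 cylinder gives a regular 32-gon of circumradius 3 (constant along its height) (area = (32/2)·3.000²·sin(360°/32) = 28.09 mm²); the r=11 sphere at (3.5, -0.5) contributes a regular 32-gon of circumradius √(11²−9.2²) = 6.030 (area = (32/2)·6.030²·sin(360°/32) = 113.50 mm²); the 9×15.5 cube at (13, 14) contributes its full rectangle (area 139.50 mm²); the r=9.5 sphere at (1.5, 7) contributes a regular 32-gon of circumradius √(9.5²−8.2²) = 4.797 (area = (32/2)·4.797²·sin(360°/32) = 71.82 mm²); Taking the first minus the rest: starting from the r=3 cylinder (28.09 mm²), the r=11 sphere at (3.5, -0.5) partially overlaps it — only the 26.53 mm² overlap (of its 113.50 mm²) is removed, clipping the outline; the 9×15.5 cube at (13, 14) misses the remaining region (no effect); the r=9.5 sphere at (1.5, 7) misses the remaining region (no effect) — area = 1.56 mm²; the r=2.5 cylinder at (15, 12) gives a regular 32-gon of circumradius 2.5 (constant along its height) (area = (32/2)·2.500²·sin(360°/32) = 19.51 mm²); After the difference (first − rest): starting from the result so far (1.56 mm²), the r=2.5 cylinder at (15, 12) misses the remaining region (no effect) — area = 1.56 mm². Overall, the cross-section is a single solid region. Net area = 1.56 mm².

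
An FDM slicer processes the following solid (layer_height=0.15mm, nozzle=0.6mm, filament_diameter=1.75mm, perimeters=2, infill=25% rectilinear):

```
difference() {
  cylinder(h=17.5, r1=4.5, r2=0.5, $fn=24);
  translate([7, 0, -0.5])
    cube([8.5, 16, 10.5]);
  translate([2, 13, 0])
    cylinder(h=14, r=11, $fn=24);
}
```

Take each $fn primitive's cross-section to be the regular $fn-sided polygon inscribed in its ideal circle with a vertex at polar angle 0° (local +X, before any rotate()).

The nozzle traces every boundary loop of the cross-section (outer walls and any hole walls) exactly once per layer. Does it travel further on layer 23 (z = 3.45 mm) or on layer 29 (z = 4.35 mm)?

layer 23 (z = 3.45 mm)

Layer 23 (z = 3.45): the cone: at t=0.197 of its height the radius interpolates to r₁+(r₂−r₁)t = 3.711, giving a regular 24-gon of that circumradius (perimeter = 2·24·3.711·sin(180°/24) = 23.25 mm); the cube at (7, 0) (footprint 8.5×16) is included at this height (perimeter 49.00 mm); the r=11 cylinder at (2, 13) gives a regular 24-gon of circumradius 11 (constant along its height) (perimeter = 2·24·11.000·sin(180°/24) = 68.92 mm); Taking the first minus the rest: starting from the cone, the 8.5×16 cube at (7, 0) misses the remaining region (no effect); the r=11 cylinder at (2, 13) partially overlaps it — only the 5.41 mm² overlap (of its 375.81 mm²) is removed, clipping the outline — boundary = 22.70 mm. So its perimeter = 22.70 mm. Layer 29 (z = 4.35): the cone (r1=4.5→r2=0.5) has section circumradius 3.506 here — a regular 24-gon (perimeter = 2·24·3.506·sin(180°/24) = 21.96 mm); the 8.5×16 cube at (7, 0) contributes its full rectangle (perimeter 49.00 mm); the r=11 cylinder at (2, 13) contributes a regular 24-gon of circumradius 11 (perimeter = 2·24·11.000·sin(180°/24) = 68.92 mm); Taking the first minus the rest: starting from the cone, the 8.5×16 cube at (7, 0) misses the remaining region (no effect); the r=11 cylinder at (2, 13) partially overlaps it — only the 4.26 mm² overlap (of its 375.81 mm²) is removed, clipping the outline — boundary = 21.50 mm. So its perimeter = 21.50 mm. Layer 23 is larger (22.70 vs 21.50 mm).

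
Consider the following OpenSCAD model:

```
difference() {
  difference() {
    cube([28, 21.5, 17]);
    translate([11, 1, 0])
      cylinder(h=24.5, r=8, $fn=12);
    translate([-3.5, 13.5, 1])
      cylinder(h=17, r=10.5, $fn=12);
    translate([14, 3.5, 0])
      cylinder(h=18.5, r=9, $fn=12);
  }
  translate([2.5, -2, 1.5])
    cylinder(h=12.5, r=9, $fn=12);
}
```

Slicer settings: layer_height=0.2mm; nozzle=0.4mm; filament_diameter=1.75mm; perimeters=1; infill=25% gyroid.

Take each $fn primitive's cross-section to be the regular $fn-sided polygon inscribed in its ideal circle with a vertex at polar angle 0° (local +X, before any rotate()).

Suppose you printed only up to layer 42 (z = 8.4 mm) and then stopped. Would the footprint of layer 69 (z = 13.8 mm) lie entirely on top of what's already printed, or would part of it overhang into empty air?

Compare the two slices. At z = 8.4: the cube is present — its section is the full 28×21.5 rectangle (area 602.00 mm²); the r=8 cylinder at (11, 1) gives a regular 12-gon of circumradius 8 (constant along its height) (area = (12/2)·8.000²·sin(360°/12) = 192.00 mm²); the cylinder at (-3.5, 13.5): section is a regular 12-gon, circumradius r=10.5 (area = (12/2)·10.500²·sin(360°/12) = 330.75 mm²); the cylinder at (14, 3.5): section is a regular 12-gon, circumradius r=9 (area = (12/2)·9.000²·sin(360°/12) = 243.00 mm²); After the difference (first − rest): starting from the 28×21.5 cube (602.00 mm²), the r=8 cylinder at (11, 1) partially overlaps it — only the 111.73 mm² overlap (of its 192.00 mm²) is removed, clipping the outline; the r=10.5 cylinder at (-3.5, 13.5) partially overlaps it — only the 92.24 mm² overlap (of its 330.75 mm²) is removed, clipping the outline; the r=9 cylinder at (14, 3.5) partially overlaps it — only the 80.36 mm² overlap (of its 243.00 mm²) is removed, clipping the outline — area = 317.67 mm²; the r=9 cylinder at (2.5, -2) contributes a regular 12-gon of circumradius 9 (area = (12/2)·9.000²·sin(360°/12) = 243.00 mm²); Taking the first minus the rest: starting from that combined region (317.67 mm²), the r=9 cylinder at (2.5, -2) partially overlaps it — only the 18.12 mm² overlap (of its 243.00 mm²) is removed, clipping the outline — area = 299.55 mm². At z = 13.8: the cube (footprint 28×21.5) is included at this height (area 602.00 mm²); the cylinder at (11, 1): section is a regular 12-gon, circumradius r=8 (area = (12/2)·8.000²·sin(360°/12) = 192.00 mm²); the r=10.5 cylinder at (-3.5, 13.5) gives a regular 12-gon of circumradius 10.5 (constant along its height) (area = (12/2)·10.500²·sin(360°/12) = 330.75 mm²); the r=9 cylinder at (14, 3.5) contributes a regular 12-gon of circumradius 9 (area = (12/2)·9.000²·sin(360°/12) = 243.00 mm²); Taking the first minus the rest: starting from the 28×21.5 cube (602.00 mm²), the r=8 cylinder at (11, 1) partially overlaps it — only the 111.73 mm² overlap (of its 192.00 mm²) is removed, clipping the outline; the r=10.5 cylinder at (-3.5, 13.5) partially overlaps it — only the 92.24 mm² overlap (of its 330.75 mm²) is removed, clipping the outline; the r=9 cylinder at (14, 3.5) partially overlaps it — only the 80.36 mm² overlap (of its 243.00 mm²) is removed, clipping the outline — area = 317.67 mm²; the cylinder at (2.5, -2): section is a regular 12-gon, circumradius r=9 (area = (12/2)·9.000²·sin(360°/12) = 243.00 mm²); Subtracting the remaining from the first: starting from that combined region (317.67 mm²), the r=9 cylinder at (2.5, -2) partially overlaps it — only the 18.12 mm² overlap (of its 243.00 mm²) is removed, clipping the outline — area = 299.55 mm². Checking containment: the cross-section at z = 13.8 is a subset of the cross-section at z = 8.4.

entirely on top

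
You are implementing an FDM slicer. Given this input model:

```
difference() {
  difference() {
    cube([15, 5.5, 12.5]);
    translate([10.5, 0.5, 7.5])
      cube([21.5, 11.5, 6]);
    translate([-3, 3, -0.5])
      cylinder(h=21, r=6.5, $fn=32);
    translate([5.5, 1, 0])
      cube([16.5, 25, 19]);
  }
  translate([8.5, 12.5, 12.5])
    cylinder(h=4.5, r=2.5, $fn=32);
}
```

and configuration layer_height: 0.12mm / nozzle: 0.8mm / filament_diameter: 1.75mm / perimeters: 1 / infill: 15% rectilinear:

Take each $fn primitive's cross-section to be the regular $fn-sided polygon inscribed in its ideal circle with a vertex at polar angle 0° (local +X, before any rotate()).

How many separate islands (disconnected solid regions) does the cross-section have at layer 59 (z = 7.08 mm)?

1

At z = 7.08 mm: the cube (footprint 15×5.5) is included at this height; the cube at (10.5, 0.5) does not reach this height (z outside [7.5, 13.5]); the cylinder at (-3, 3): section is a regular 32-gon, circumradius r=6.5; the cube at (5.5, 1) (footprint 16.5×25) is included at this height; Subtracting the remaining from the first: starting from the 15×5.5 cube, the r=6.5 cylinder at (-3, 3) partially overlaps it — only the 18.01 mm² overlap (of its 131.88 mm²) is removed, clipping the outline; the 16.5×25 cube at (5.5, 1) partially overlaps it — only the 42.75 mm² overlap (of its 412.50 mm²) is removed, clipping the outline — 1 connected region; the cylinder at (8.5, 12.5) is absent (z outside [12.5, 17]); After the difference (first − rest): none of the subtracted shapes is present at this height, so the result so far is unchanged — 1 connected region. Overall, the cross-section is a single solid region. Island count = 1.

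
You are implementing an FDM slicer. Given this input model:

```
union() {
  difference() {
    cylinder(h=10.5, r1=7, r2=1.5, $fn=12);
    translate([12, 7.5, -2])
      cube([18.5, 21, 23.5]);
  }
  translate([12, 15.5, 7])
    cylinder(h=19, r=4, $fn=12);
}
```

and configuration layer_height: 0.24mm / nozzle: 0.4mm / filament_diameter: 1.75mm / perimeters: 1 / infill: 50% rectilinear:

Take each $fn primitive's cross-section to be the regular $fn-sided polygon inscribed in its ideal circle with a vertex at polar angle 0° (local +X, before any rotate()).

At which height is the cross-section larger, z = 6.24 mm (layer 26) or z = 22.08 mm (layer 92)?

layer 92 (z = 22.08 mm)

Layer 26 (z = 6.24): the cone: at t=0.594 of its height the radius interpolates to r₁+(r₂−r₁)t = 3.731, giving a regular 12-gon of that circumradius (area = (12/2)·3.731²·sin(360°/12) = 41.77 mm²); the cube at (12, 7.5) (footprint 18.5×21) is included at this height (area 388.50 mm²); Taking the first minus the rest: starting from the cone (41.77 mm²), the 18.5×21 cube at (12, 7.5) misses the remaining region (no effect) — area = 41.77 mm²; the cylinder at (12, 15.5) is absent (z outside [7, 26]); Taking the union: only the result so far is present, so the union is just that shape — area = 41.77 mm². So its area = 41.77 mm². Layer 92 (z = 22.08): the cone does not reach this height (z outside [0, 10.5]); the cube at (12, 7.5) is not intersected at this z (z outside [-2, 21.5]); Taking the first minus the rest: the first operand is absent here, so nothing remains; the r=4 cylinder at (12, 15.5) contributes a regular 12-gon of circumradius 4 (area = (12/2)·4.000²·sin(360°/12) = 48.00 mm²); Combining (union): only the r=4 cylinder at (12, 15.5) is present, so the union is just that shape — area = 48.00 mm². So its area = 48.00 mm². Layer 92 is larger (48.00 vs 41.77 mm²).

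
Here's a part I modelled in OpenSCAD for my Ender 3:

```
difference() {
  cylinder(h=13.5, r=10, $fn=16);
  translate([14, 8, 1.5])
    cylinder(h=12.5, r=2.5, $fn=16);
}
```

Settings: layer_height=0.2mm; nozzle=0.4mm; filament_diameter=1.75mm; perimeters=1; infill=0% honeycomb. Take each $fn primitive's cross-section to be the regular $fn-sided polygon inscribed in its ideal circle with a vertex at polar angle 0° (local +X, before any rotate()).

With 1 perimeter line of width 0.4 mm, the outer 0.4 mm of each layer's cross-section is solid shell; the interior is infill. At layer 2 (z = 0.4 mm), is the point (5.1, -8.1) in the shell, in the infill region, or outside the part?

shell

At z = 0.4 mm: the cylinder: section is a regular 16-gon, circumradius r=10; the cylinder at (14, 8) is not intersected at this z (z outside [1.5, 14]); Taking the first minus the rest: none of the subtracted shapes is present at this height, so the r=10 cylinder is unchanged — 1 connected region. Overall, the cross-section is a single solid region. The nearest boundary edge runs (3.83, -9.24)→(7.07, -7.07); distance from the point to it = 0.24 mm. The point is inside the cross-section, 0.24 mm from the nearest boundary — within the 0.4 mm shell band (1 × 0.4).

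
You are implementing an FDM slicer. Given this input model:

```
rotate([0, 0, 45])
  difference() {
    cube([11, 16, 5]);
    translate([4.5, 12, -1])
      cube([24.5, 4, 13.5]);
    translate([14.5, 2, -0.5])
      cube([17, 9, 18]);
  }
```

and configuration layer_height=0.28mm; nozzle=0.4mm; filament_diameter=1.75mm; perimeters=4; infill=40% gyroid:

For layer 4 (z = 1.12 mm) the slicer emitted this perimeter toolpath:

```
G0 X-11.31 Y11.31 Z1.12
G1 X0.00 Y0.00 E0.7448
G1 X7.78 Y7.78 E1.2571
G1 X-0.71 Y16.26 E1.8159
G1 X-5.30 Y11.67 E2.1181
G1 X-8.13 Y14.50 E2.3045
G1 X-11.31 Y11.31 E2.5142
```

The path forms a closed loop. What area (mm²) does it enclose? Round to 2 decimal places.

Apply the shoelace formula to the sequence of (X, Y) vertices; enclosed area = 150.00 mm².

150.00 mm²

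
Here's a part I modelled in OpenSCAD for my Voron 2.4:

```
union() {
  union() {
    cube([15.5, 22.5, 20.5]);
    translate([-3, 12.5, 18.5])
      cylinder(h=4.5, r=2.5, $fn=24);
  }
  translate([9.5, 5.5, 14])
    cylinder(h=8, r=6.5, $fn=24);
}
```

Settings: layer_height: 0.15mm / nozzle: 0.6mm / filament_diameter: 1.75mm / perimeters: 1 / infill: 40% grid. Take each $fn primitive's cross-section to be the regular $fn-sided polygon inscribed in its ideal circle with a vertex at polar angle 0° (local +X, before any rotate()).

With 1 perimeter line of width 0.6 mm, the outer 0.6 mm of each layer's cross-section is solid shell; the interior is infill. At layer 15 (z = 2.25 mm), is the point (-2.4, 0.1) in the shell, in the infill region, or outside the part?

outside

At z = 2.25 mm: the 15.5×22.5 cube contributes its full rectangle; the cylinder at (-3, 12.5) does not reach this height (z outside [18.5, 23]); Combining (union): only the 15.5×22.5 cube is present, so the union is just that shape — 1 connected region; the cylinder at (9.5, 5.5) is not intersected at this z (z outside [14, 22]); Taking the union: only that combined region is present, so the union is just that shape — 1 connected region. Overall, the cross-section is a single solid region. The nearest boundary edge runs (0.00, 22.50)→(0.00, 0.00); distance from the point to it = 2.40 mm. The point is not inside any of the regions above, so it lies outside the cross-section (2.40 mm from the nearest boundary).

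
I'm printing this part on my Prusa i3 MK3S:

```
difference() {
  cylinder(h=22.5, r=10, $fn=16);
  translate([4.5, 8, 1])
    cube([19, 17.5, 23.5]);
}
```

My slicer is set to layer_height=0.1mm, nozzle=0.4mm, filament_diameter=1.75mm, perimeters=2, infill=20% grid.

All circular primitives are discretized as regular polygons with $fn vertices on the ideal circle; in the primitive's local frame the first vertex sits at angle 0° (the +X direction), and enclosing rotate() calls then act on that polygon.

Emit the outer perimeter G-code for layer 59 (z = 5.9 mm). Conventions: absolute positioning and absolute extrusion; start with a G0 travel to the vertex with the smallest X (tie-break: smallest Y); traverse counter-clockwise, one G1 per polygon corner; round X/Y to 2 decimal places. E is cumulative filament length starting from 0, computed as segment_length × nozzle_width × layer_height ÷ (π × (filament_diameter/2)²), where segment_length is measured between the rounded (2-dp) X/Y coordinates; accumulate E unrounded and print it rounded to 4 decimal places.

G0 X-10.00 Y0.00 Z5.90
G1 X-9.24 Y-3.83 E0.0649
G1 X-7.07 Y-7.07 E0.1298
G1 X-3.83 Y-9.24 E0.1946
G1 X0.00 Y-10.00 E0.2596
G1 X3.83 Y-9.24 E0.3245
G1 X7.07 Y-7.07 E0.3894
G1 X9.24 Y-3.83 E0.4542
G1 X10.00 Y0.00 E0.5191
G1 X9.24 Y3.83 E0.5841
G1 X7.07 Y7.07 E0.6489
G1 X5.68 Y8.00 E0.6767
G1 X4.50 Y8.00 E0.6964
G1 X4.50 Y8.79 E0.7095
G1 X3.83 Y9.24 E0.7229
G1 X0.00 Y10.00 E0.7879
G1 X-3.83 Y9.24 E0.8528
G1 X-7.07 Y7.07 E0.9176
G1 X-9.24 Y3.83 E0.9825
G1 X-10.00 Y0.00 E1.0474

At z = 5.9 mm: the r=10 cylinder contributes a regular 16-gon of circumradius 10; the 19×17.5 cube at (4.5, 8) contributes its full rectangle; Subtracting the remaining from the first: starting from the r=10 cylinder, the 19×17.5 cube at (4.5, 8) partially overlaps it — only the 0.47 mm² overlap (of its 332.50 mm²) is removed, clipping the outline — 1 connected region. The outline is a single polygon with 19 vertices. Extrusion per mm of travel: 0.4 × 0.1 / (π × 0.875²) = 0.016630. Accumulating E over each segment gives final E = 1.0474.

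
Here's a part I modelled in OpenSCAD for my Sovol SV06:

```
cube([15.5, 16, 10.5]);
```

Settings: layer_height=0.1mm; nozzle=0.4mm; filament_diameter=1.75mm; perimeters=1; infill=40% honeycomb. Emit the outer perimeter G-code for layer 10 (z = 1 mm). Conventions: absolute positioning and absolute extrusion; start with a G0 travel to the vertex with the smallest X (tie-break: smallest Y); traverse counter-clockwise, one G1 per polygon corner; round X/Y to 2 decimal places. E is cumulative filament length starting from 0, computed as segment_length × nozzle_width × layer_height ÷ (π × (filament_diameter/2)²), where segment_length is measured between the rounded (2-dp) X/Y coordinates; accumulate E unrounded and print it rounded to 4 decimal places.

G0 X0.00 Y0.00 Z1.00
G1 X15.50 Y0.00 E0.2578
G1 X15.50 Y16.00 E0.5238
G1 X0.00 Y16.00 E0.7816
G1 X0.00 Y0.00 E1.0477

At z = 1 mm: the cube is present — its section is the full 15.5×16 rectangle. The outline is a single polygon with 4 vertices. Extrusion per mm of travel: 0.4 × 0.1 / (π × 0.875²) = 0.016630. Accumulating E over each segment gives final E = 1.0477.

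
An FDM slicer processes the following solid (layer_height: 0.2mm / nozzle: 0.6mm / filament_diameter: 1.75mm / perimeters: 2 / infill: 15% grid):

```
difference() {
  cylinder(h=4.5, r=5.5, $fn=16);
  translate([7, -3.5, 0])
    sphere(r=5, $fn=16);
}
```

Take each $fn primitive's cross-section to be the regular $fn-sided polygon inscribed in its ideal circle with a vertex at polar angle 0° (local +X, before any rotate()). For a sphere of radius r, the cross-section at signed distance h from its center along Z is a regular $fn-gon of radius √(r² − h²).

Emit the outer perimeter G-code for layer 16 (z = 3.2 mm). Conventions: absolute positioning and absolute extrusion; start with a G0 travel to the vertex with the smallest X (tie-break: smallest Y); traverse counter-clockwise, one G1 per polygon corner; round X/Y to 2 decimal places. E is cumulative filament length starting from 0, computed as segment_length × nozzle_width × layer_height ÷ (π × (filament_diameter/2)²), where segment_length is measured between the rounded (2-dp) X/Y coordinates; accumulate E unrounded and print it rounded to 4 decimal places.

At z = 3.2 mm: the cylinder: section is a regular 16-gon, circumradius r=5.5; the r=5 sphere at (7, -3.5) slices to a regular 16-gon of circumradius 3.842 (√(r²−h²) with h=3.2 from center); Taking the first minus the rest: starting from the r=5.5 cylinder, the r=5 sphere at (7, -3.5) partially overlaps it — only the 4.53 mm² overlap (of its 45.19 mm²) is removed, clipping the outline — 1 connected region. The outline is a single polygon with 18 vertices. Extrusion per mm of travel: 0.6 × 0.2 / (π × 0.875²) = 0.049890. Accumulating E over each segment gives final E = 1.7238.

G0 X-5.50 Y0.00 Z3.20
G1 X-5.08 Y-2.10 E0.1068
G1 X-3.89 Y-3.89 E0.2141
G1 X-2.10 Y-5.08 E0.3213
G1 X0.00 Y-5.50 E0.4282
G1 X2.10 Y-5.08 E0.5350
G1 X3.31 Y-4.27 E0.6077
G1 X3.16 Y-3.50 E0.6468
G1 X3.45 Y-2.03 E0.7215
G1 X4.28 Y-0.78 E0.7964
G1 X5.49 Y0.03 E0.8690
G1 X5.08 Y2.10 E0.9743
G1 X3.89 Y3.89 E1.0816
G1 X2.10 Y5.08 E1.1888
G1 X0.00 Y5.50 E1.2956
G1 X-2.10 Y5.08 E1.4025
G1 X-3.89 Y3.89 E1.5097
G1 X-5.08 Y2.10 E1.6170
G1 X-5.50 Y0.00 E1.7238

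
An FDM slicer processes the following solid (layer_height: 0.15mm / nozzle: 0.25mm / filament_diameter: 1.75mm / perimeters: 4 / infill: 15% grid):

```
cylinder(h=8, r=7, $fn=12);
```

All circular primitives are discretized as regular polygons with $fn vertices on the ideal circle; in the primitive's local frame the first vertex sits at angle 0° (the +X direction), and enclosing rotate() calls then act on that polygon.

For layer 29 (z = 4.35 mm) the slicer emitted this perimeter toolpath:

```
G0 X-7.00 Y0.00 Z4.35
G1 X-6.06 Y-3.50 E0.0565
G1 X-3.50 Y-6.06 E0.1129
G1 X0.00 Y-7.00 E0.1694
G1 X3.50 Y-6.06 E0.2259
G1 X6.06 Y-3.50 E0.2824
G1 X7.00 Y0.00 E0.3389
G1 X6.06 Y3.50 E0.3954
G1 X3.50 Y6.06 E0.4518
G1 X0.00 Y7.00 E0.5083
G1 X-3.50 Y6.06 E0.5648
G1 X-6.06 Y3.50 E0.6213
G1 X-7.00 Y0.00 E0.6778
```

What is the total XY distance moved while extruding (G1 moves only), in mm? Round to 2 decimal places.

Sum the Euclidean lengths of each G1 segment: total = 43.47 mm.

43.47 mm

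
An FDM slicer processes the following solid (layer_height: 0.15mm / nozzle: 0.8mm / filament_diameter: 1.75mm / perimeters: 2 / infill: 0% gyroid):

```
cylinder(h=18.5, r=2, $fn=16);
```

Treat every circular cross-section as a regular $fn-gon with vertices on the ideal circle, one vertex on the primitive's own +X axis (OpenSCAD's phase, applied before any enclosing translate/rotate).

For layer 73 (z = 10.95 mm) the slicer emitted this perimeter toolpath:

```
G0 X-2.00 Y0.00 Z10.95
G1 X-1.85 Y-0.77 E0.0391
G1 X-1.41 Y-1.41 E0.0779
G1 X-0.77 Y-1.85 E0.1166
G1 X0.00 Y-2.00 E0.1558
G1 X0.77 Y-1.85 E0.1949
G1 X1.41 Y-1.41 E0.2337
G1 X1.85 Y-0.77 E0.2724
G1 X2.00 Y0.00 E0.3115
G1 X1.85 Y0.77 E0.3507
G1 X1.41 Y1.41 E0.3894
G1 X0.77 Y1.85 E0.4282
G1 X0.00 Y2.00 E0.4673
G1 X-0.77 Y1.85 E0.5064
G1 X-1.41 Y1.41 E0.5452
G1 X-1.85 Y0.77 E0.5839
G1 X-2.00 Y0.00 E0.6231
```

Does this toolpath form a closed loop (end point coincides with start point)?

Start point (G0): (-2.00, 0.00). End point (last G1): the path returns to the start — closed.

yes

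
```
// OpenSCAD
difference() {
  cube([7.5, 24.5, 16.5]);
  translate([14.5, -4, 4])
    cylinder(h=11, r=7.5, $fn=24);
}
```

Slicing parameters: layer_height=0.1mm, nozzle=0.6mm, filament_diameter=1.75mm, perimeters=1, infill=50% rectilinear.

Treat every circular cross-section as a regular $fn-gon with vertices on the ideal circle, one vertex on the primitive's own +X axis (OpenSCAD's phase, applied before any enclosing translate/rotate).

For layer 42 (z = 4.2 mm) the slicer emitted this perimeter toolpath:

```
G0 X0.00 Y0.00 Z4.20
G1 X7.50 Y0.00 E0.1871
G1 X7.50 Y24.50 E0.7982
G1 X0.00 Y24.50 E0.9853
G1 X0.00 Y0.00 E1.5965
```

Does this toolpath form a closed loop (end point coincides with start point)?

Start point (G0): (0.00, 0.00). End point (last G1): the path returns to the start — closed.

yes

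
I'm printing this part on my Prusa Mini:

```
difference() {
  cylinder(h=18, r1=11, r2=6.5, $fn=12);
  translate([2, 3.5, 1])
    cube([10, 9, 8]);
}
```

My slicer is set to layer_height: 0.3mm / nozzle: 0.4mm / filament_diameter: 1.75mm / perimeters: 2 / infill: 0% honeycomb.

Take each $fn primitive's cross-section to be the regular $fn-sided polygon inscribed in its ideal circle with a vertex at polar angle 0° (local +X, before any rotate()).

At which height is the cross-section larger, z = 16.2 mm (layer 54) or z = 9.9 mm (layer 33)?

Layer 54 (z = 16.2): the cone contributes a regular 12-gon of circumradius 6.950 (interpolated between r1=11 and r2=6.5 at t=0.900) (area = (12/2)·6.950²·sin(360°/12) = 144.91 mm²); the cube at (2, 3.5) does not reach this height (z outside [1, 9]); Subtracting the remaining from the first: none of the subtracted shapes is present at this height, so the cone is unchanged — area = 144.91 mm². So its area = 144.91 mm². Layer 33 (z = 9.9): the cone: at t=0.550 of its height the radius interpolates to r₁+(r₂−r₁)t = 8.525, giving a regular 12-gon of that circumradius (area = (12/2)·8.525²·sin(360°/12) = 218.03 mm²); the cube at (2, 3.5) does not reach this height (z outside [1, 9]); Subtracting the remaining from the first: none of the subtracted shapes is present at this height, so the cone is unchanged — area = 218.03 mm². So its area = 218.03 mm². Layer 33 is larger (218.03 vs 144.91 mm²).

layer 33 (z = 9.9 mm)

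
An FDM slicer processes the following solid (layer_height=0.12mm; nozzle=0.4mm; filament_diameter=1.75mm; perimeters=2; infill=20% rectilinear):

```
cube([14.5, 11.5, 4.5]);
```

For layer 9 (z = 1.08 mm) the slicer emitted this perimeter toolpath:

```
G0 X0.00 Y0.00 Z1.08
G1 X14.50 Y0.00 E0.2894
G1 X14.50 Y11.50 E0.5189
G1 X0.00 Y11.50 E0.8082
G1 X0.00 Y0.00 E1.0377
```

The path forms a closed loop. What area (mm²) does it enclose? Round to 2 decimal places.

Apply the shoelace formula to the sequence of (X, Y) vertices; enclosed area = 166.75 mm².

166.75 mm²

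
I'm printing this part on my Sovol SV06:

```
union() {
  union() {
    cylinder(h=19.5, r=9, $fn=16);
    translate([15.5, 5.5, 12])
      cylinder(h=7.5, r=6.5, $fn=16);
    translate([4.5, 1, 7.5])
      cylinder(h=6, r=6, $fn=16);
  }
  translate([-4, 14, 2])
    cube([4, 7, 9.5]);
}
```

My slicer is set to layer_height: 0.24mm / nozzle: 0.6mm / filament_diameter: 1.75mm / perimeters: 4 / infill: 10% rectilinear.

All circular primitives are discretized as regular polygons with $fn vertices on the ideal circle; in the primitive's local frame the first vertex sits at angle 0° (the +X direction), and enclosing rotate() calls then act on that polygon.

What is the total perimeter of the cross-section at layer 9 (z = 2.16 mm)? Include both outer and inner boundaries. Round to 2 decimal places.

At z = 2.16 mm: the cylinder: section is a regular 16-gon, circumradius r=9 (perimeter = 2·16·9.000·sin(180°/16) = 56.19 mm); the cylinder at (15.5, 5.5) is not intersected at this z (z outside [12, 19.5]); the cylinder at (4.5, 1) is not intersected at this z (z outside [7.5, 13.5]); Merging all regions: only the r=9 cylinder is present, so the union is just that shape — boundary = 56.19 mm; the cube at (-4, 14) (footprint 4×7) is included at this height (perimeter 22.00 mm); Combining (union): the 2 present regions are separate (no shared area or edge), so areas and boundary lengths simply add and each stays a separate island — boundary = 78.19 mm. Overall, the cross-section has 2 separate islands. Total boundary length (outer) = 78.19 mm.

78.19 mm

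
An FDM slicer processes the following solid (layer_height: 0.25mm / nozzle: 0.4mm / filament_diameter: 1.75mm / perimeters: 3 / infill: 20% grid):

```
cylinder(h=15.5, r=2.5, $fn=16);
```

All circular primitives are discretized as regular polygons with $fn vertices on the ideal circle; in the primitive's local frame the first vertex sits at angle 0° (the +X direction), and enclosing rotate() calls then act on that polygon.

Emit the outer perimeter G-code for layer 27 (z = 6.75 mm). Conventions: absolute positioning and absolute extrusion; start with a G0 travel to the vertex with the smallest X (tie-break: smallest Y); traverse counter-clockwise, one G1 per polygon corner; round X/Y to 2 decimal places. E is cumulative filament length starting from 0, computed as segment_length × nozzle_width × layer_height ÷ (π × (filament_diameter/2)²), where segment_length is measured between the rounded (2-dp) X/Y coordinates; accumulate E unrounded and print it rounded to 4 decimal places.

At z = 6.75 mm: the r=2.5 cylinder contributes a regular 16-gon of circumradius 2.5. The outline is a single polygon with 16 vertices. Extrusion per mm of travel: 0.4 × 0.25 / (π × 0.875²) = 0.041575. Accumulating E over each segment gives final E = 0.6493.

G0 X-2.50 Y0.00 Z6.75
G1 X-2.31 Y-0.96 E0.0407
G1 X-1.77 Y-1.77 E0.0812
G1 X-0.96 Y-2.31 E0.1216
G1 X0.00 Y-2.50 E0.1623
G1 X0.96 Y-2.31 E0.2030
G1 X1.77 Y-1.77 E0.2435
G1 X2.31 Y-0.96 E0.2840
G1 X2.50 Y0.00 E0.3246
G1 X2.31 Y0.96 E0.3653
G1 X1.77 Y1.77 E0.4058
G1 X0.96 Y2.31 E0.4463
G1 X0.00 Y2.50 E0.4870
G1 X-0.96 Y2.31 E0.5276
G1 X-1.77 Y1.77 E0.5681
G1 X-2.31 Y0.96 E0.6086
G1 X-2.50 Y0.00 E0.6493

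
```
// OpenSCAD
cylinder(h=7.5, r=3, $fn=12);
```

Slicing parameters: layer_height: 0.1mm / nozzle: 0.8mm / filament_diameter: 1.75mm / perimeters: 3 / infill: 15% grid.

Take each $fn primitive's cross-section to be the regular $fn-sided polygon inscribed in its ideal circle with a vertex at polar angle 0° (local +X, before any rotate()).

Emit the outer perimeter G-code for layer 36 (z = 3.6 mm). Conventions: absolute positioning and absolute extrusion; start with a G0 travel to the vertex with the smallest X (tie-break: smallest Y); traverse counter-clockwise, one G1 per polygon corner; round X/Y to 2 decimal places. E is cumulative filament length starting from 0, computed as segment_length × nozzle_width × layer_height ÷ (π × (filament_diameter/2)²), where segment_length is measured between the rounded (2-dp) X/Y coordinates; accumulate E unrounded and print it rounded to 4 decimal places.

G0 X-3.00 Y0.00 Z3.60
G1 X-2.60 Y-1.50 E0.0516
G1 X-1.50 Y-2.60 E0.1034
G1 X0.00 Y-3.00 E0.1550
G1 X1.50 Y-2.60 E0.2066
G1 X2.60 Y-1.50 E0.2584
G1 X3.00 Y0.00 E0.3100
G1 X2.60 Y1.50 E0.3616
G1 X1.50 Y2.60 E0.4134
G1 X0.00 Y3.00 E0.4650
G1 X-1.50 Y2.60 E0.5167
G1 X-2.60 Y1.50 E0.5684
G1 X-3.00 Y0.00 E0.6200

At z = 3.6 mm: the cylinder: section is a regular 12-gon, circumradius r=3. The outline is a single polygon with 12 vertices. Extrusion per mm of travel: 0.8 × 0.1 / (π × 0.875²) = 0.033260. Accumulating E over each segment gives final E = 0.6200.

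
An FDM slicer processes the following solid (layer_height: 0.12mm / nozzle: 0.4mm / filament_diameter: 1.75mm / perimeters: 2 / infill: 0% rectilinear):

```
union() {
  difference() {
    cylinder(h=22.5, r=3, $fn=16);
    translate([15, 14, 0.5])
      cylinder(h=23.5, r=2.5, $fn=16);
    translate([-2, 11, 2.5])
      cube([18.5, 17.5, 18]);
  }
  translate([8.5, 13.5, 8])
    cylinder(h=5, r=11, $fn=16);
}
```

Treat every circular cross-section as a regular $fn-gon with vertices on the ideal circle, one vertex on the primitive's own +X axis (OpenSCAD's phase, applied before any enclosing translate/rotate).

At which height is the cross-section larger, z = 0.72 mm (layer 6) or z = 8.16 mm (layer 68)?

Layer 6 (z = 0.72): the r=3 cylinder gives a regular 16-gon of circumradius 3 (constant along its height) (area = (16/2)·3.000²·sin(360°/16) = 27.55 mm²); the r=2.5 cylinder at (15, 14) contributes a regular 16-gon of circumradius 2.5 (area = (16/2)·2.500²·sin(360°/16) = 19.13 mm²); the cube at (-2, 11) does not reach this height (z outside [2.5, 20.5]); Taking the first minus the rest: starting from the r=3 cylinder (27.55 mm²), the r=2.5 cylinder at (15, 14) misses the remaining region (no effect) — area = 27.55 mm²; the cylinder at (8.5, 13.5) is not intersected at this z (z outside [8, 13]); Combining (union): only that combined region is present, so the union is just that shape — area = 27.55 mm². So its area = 27.55 mm². Layer 68 (z = 8.16): the r=3 cylinder contributes a regular 16-gon of circumradius 3 (area = (16/2)·3.000²·sin(360°/16) = 27.55 mm²); the r=2.5 cylinder at (15, 14) gives a regular 16-gon of circumradius 2.5 (constant along its height) (area = (16/2)·2.500²·sin(360°/16) = 19.13 mm²); the cube at (-2, 11) (footprint 18.5×17.5) is included at this height (area 323.75 mm²); After the difference (first − rest): starting from the r=3 cylinder (27.55 mm²), the r=2.5 cylinder at (15, 14) misses the remaining region (no effect); the 18.5×17.5 cube at (-2, 11) misses the remaining region (no effect) — area = 27.55 mm²; the r=11 cylinder at (8.5, 13.5) gives a regular 16-gon of circumradius 11 (constant along its height) (area = (16/2)·11.000²·sin(360°/16) = 370.44 mm²); Combining (union): the 2 present regions are separate (no shared area or edge), so areas and boundary lengths simply add and each stays a separate island — area = 397.99 mm². So its area = 397.99 mm². Layer 68 is larger (397.99 vs 27.55 mm²).

layer 68 (z = 8.16 mm)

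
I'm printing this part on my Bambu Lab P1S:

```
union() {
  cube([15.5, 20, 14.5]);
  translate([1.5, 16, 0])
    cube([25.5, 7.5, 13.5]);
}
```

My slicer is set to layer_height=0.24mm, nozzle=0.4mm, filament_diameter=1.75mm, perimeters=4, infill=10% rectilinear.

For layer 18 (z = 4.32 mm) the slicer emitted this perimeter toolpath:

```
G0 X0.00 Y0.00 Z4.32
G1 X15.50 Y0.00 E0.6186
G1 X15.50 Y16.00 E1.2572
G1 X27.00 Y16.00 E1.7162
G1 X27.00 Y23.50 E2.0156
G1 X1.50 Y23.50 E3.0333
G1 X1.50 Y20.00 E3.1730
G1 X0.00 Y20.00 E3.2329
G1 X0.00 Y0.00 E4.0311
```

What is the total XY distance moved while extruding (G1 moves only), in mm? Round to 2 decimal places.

Sum the Euclidean lengths of each G1 segment: total = 101.00 mm.

101.00 mm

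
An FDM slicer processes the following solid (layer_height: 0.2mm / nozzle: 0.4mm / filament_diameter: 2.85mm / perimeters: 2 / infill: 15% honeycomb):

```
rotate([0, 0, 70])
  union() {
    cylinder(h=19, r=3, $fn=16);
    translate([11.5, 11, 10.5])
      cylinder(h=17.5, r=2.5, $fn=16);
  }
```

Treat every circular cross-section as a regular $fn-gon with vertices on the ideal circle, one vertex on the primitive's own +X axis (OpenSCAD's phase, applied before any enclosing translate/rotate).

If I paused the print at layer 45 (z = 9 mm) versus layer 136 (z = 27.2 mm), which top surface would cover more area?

layer 45 (z = 9 mm)

Layer 45 (z = 9): the r=3 cylinder contributes a regular 16-gon of circumradius 3 (area = (16/2)·3.000²·sin(360°/16) = 27.55 mm²); the cylinder at (11.5, 11) does not reach this height (z outside [10.5, 28]); Combining (union): only the r=3 cylinder is present, so the union is just that shape — area = 27.55 mm²; (whole slice rotated 70° about Z — lengths, areas and connectivity unchanged). So its area = 27.55 mm². Layer 136 (z = 27.2): the cylinder is absent (z outside [0, 19]); the r=2.5 cylinder at (11.5, 11) gives a regular 16-gon of circumradius 2.5 (constant along its height) (area = (16/2)·2.500²·sin(360°/16) = 19.13 mm²); Taking the union: only the r=2.5 cylinder at (11.5, 11) is present, so the union is just that shape — area = 19.13 mm²; (rotated 70° about Z; rotation is an isometry so areas/perimeters/island counts are preserved). So its area = 19.13 mm². Layer 45 is larger (27.55 vs 19.13 mm²).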